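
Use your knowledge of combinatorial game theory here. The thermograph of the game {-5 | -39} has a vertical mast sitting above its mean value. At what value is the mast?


Game = {-5 | -39}, a switch {a | b} with numbers a > b.
Its thermograph has left wall a - t and right wall b + t, which meet at t = (a - b)/2, where both equal (a + b)/2. So the mast (mean value) is at (a + b)/2.
Mean = (-5 + (-39))/2 = -44/2 = -22

-22


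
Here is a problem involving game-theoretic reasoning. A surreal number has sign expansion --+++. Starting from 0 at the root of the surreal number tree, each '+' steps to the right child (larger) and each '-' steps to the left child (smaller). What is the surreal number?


Sign expansion: --+++
Rule: track bounds (lo, hi), initially (-inf, +inf). On '+', the current value becomes lo and we move to the simplest number in (value, hi): value + 1 if hi = +inf, otherwise the midpoint (value + hi)/2. On '-', the current value becomes hi and we move to value - 1 if lo = -inf, otherwise the midpoint (lo + value)/2.
Start at 0.
Step 1: sign = -, move left. Bounds: (-inf, 0). Value = -1
Step 2: sign = -, move left. Bounds: (-inf, -1). Value = -2
Step 3: sign = +, move right. Bounds: (-2, -1). Value = -3/2
Step 4: sign = +, move right. Bounds: (-3/2, -1). Value = -5/4
Step 5: sign = +, move right. Bounds: (-5/4, -1). Value = -9/8
The surreal number with sign expansion --+++ is -9/8.

-9/8


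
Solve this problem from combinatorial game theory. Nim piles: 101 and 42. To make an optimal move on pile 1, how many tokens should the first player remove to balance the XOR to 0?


Piles: 101 and 42
Current XOR: 101 XOR 42 = 79 (non-zero, so this is an N-position).
To make the XOR zero, we need to find a move that balances the piles.
For pile 1 (size 101): target = 101 XOR 79 = 42
We reduce pile 1 from 101 to 42.
Tokens removed: 101 - 42 = 59
Verification: 42 XOR 42 = 0

59


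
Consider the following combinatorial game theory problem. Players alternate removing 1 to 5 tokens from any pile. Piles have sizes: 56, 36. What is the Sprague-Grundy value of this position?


Subtraction set: {1, 2, 3, 4, 5}
For this subtraction set, G(n) = n mod 6 (period = max + 1 = 6).
Pile 1 (size 56): G(56) = 56 mod 6 = 2
Pile 2 (size 36): G(36) = 36 mod 6 = 0
Total Grundy value = XOR of all: 2 XOR 0 = 2

2


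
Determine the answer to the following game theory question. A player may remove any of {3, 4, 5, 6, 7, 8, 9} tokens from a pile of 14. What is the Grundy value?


The subtraction set is S = {3, 4, 5, 6, 7, 8, 9}.
G(k) = mex{ G(k - s) : s in S, s <= k }. We compute iteratively: G(0) = 0.
G(1) = mex({}) = 0
G(2) = mex({}) = 0
G(3) = mex({0}) = 1
G(4) = mex({0}) = 1
G(5) = mex({0}) = 1
G(6) = mex({0, 1}) = 2
G(7) = mex({0, 1}) = 2
G(8) = mex({0, 1}) = 2
G(9) = mex({0, 1, 2}) = 3
G(10) = mex({0, 1, 2}) = 3
G(11) = mex({0, 1, 2}) = 3
G(12) = mex({1, 2, 3}) = 0
G(13) = mex({1, 2, 3}) = 0
G(14) = mex({1, 2, 3}) = 0
Therefore G(14) = 0.

0


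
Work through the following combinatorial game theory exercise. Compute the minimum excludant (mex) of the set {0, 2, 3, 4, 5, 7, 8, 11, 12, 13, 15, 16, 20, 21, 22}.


Set = {0, 2, 3, 4, 5, 7, 8, 11, 12, 13, 15, 16, 20, 21, 22}
0 is in the set.
1 is NOT in the set. This is the mex.
mex = 1

1


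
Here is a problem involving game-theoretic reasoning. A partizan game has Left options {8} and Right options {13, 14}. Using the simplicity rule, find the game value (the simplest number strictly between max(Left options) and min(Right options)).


Left options: {8}, max = 8
Right options: {13, 14}, min = 13
All options are numbers and max(Left) < min(Right), so by the simplicity theorem the value is the simplest (earliest-born) number strictly between 8 and 13.
Integers 9 through 12 all lie strictly between 8 and 13.
Among integers, the simplest (lowest birthday = smallest |n|; 0 is born on day 0, +-n on day n) is 9.
No non-integer in the interval can be simpler: if x is a non-integer in the interval, then floor(x) or ceil(x) also lies in the interval (the interval contains an integer), and both are proper prefixes of x's sign expansion, i.e. born earlier. So the game value is 9.
Game value = 9

9


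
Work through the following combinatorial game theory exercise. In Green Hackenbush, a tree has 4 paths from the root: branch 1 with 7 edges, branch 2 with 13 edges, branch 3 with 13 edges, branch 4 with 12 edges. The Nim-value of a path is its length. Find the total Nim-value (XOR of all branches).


The tree has 4 branches from the ground vertex.
In Green Hackenbush, the Nim-value of a simple path of length k is k.
Branch 1: length 7, Nim-value = 7
Branch 2: length 13, Nim-value = 13
Branch 3: length 13, Nim-value = 13
Branch 4: length 12, Nim-value = 12
Total Nim-value = XOR of all branch values:
0 XOR 7 = 7
7 XOR 13 = 10
10 XOR 13 = 7
7 XOR 12 = 11
Nim-value of the tree = 11

11


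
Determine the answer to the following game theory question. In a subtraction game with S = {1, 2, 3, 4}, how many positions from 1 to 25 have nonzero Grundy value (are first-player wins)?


Subtraction set S = {1, 2, 3, 4}, so G(n) = n mod 5.
G(n) = 0 when n is a multiple of 5.
Multiples of 5 in [1, 25]: 5
N-positions (nonzero Grundy) = 25 - 5 = 20

20


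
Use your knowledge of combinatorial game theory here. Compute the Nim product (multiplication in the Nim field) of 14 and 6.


Nim multiplication is bilinear over XOR: (u XOR v) * w = (u*w) XOR (v*w).
So we split each operand into its bit components and XOR the pairwise Nim products.
14 = 2 + 4 + 8 (as XOR of powers of 2).
6 = 2 + 4 (as XOR of powers of 2).
Using the standard Nim-product table on single bits:
  2*2 = 3,   2*4 = 8,   2*8 = 12,
  4*4 = 6,   4*8 = 11,  8*8 = 13,
and  1*x = x (identity), k*l = l*k (commutative).
Pairwise Nim products:
  2 * 2 = 3
  2 * 4 = 8
  4 * 2 = 8
  4 * 4 = 6
  8 * 2 = 12
  8 * 4 = 11
XOR them: 3 XOR 8 XOR 8 XOR 6 XOR 12 XOR 11 = 2.
Result: 14 * 6 = 2 (in Nim).

2


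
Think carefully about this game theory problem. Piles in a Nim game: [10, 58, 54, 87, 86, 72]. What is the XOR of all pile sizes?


We need the XOR (exclusive or) of all pile sizes.
After XOR-ing pile 1 (size 10): 0 XOR 10 = 10
After XOR-ing pile 2 (size 58): 10 XOR 58 = 48
After XOR-ing pile 3 (size 54): 48 XOR 54 = 6
After XOR-ing pile 4 (size 87): 6 XOR 87 = 81
After XOR-ing pile 5 (size 86): 81 XOR 86 = 7
After XOR-ing pile 6 (size 72): 7 XOR 72 = 79
The Nim-value of this position is 79.

79


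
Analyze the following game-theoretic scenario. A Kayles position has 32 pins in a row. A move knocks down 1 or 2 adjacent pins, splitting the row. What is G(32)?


Kayles: a move removes 1 or 2 adjacent pins from a contiguous row.
Removing pins from a row of k leaves two independent rows (a, b) with a + b = k - 1 (one pin) or a + b = k - 2 (two pins); an end removal gives a = 0.
By Sprague-Grundy, G(k) = mex{ G(a) XOR G(b) } over all these splits. G(0) = 0.
G(1): splits (0,0):0^0=0 -> mex({0}) = 1
G(2): splits (0,1):0^1=1 (0,0):0^0=0 -> mex({0, 1}) = 2
G(3): splits (0,2):0^2=2 (1,1):1^1=0 (0,1):0^1=1 -> mex({0, 1, 2}) = 3
G(4): splits (0,3):0^3=3 (1,2):1^2=3 (0,2):0^2=2 (1,1):1^1=0 -> mex({0, 2, 3}) = 1
G(5): splits (0,4):0^1=1 (1,3):1^3=2 (2,2):2^2=0 (0,3):0^3=3 (1,2):1^2=3 -> mex({0, 1, 2, 3}) = 4
G(6) = mex({0, 1, 2, 4}) = 3
G(7) = mex({0, 1, 3, 4, 5}) = 2
G(8) = mex({0, 2, 3, 5, 6}) = 1
G(9) = mex({0, 1, 2, 3, 6, 7}) = 4
G(10) = mex({0, 1, 3, 4, 5, 7}) = 2
G(11) = mex({0, 1, 2, 3, 4, 5}) = 6
G(12) = mex({0, 1, 2, 3, 5, 6, 7}) = 4
G(13) = mex({0, 2, 3, 4, 6, 7}) = 1
G(14) = mex({0, 1, 4, 5, 6, 7}) = 2
G(15) = mex({0, 1, 2, 3, 4, 5, 6}) = 7
G(16) = mex({0, 2, 3, 5, 6, 7}) = 1
G(17) = mex({0, 1, 2, 3, 5, 6, 7}) = 4
G(18) = mex({0, 1, 2, 4, 5, 6}) = 3
G(19) = mex({0, 1, 3, 4, 5, 7}) = 2
G(20) = mex({0, 2, 3, 4, 5, 6, 7}) = 1
G(21) = mex({0, 1, 2, 3, 5, 6, 7}) = 4
G(22) = mex({0, 1, 2, 3, 4, 5, 7}) = 6
G(23) = mex({0, 1, 2, 3, 4, 5, 6}) = 7
G(24) = mex({0, 1, 2, 3, 5, 6, 7}) = 4
G(25) = mex({0, 2, 3, 4, 6, 7}) = 1
G(26) = mex({0, 1, 3, 4, 5, 6, 7}) = 2
G(27) = mex({0, 1, 2, 3, 4, 5, 6, 7}) = 8
G(28) = mex({0, 1, 2, 3, 4, 6, 7, 8}) = 5
G(29) = mex({0, 1, 2, 3, 5, 6, 7, 8, 9}) = 4
G(30) = mex({0, 1, 2, 3, 4, 5, 6, 9, 10}) = 7
G(31) = mex({0, 1, 3, 4, 5, 7, 10, 11}) = 2
G(32) = mex({0, 2, 3, 4, 5, 6, 7, 9, 11}) = 1
Therefore G(32) = 1.

1


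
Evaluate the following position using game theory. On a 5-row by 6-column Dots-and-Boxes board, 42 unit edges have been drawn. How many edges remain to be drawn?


Grid: 5 x 6 boxes, i.e. 6 rows and 7 columns of dots.
Horizontal edges: (rows + 1) * cols = 6 * 6 = 36
Vertical edges: rows * (cols + 1) = 5 * 7 = 35
Total edges: 36 + 35 = 71
Edges drawn: 42
Remaining: 71 - 42 = 29

29


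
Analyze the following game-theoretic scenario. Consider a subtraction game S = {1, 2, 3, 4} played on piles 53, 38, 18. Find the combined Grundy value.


Subtraction set: {1, 2, 3, 4}
For this subtraction set, G(n) = n mod 5 (period = max + 1 = 5).
Pile 1 (size 53): G(53) = 53 mod 5 = 3
Pile 2 (size 38): G(38) = 38 mod 5 = 3
Pile 3 (size 18): G(18) = 18 mod 5 = 3
Total Grundy value = XOR of all: 3 XOR 3 XOR 3 = 3

3


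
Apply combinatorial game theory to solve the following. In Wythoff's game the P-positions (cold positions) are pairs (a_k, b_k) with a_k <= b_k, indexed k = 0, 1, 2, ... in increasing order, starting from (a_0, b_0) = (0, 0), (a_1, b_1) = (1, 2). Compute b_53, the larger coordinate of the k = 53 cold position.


By Wythoff's theorem, a_k = floor(k * phi) and b_k = floor(k * phi^2) = a_k + k, where phi = (1 + sqrt(5))/2 is the golden ratio.
phi = (1 + sqrt(5))/2 = 1.618034
phi^2 = phi + 1 = 2.618034
k = 53
k * phi^2 = 53 * 2.618034 = 138.755801
b_53 = floor(k * phi^2) = 138 (check: a_53 + k = 85 + 53 = 138)

138


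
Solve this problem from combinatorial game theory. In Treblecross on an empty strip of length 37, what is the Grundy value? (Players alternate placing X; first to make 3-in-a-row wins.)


Treblecross: place X on empty cells; 3-in-a-row wins.
Playing within two cells of an existing X lets the opponent win at once, so sensible play treats the cells i-2..i+2 around each X as dead. The player left with no safe cell loses, so this is a normal-play take-away game on strips of safe cells.
Placing X at cell i (0-indexed) of a strip of k safe cells leaves independent strips of sizes max(0, i-2) and max(0, k-i-3). Hence G(k) = mex{ G(max(0,i-2)) XOR G(max(0,k-i-3)) : 0 <= i < k }, with G(0) = 0.
G(1): splits (0,0):0^0=0 -> mex({0}) = 1
G(2): splits (0,0):0^0=0 -> mex({0}) = 1
G(3): splits (0,0):0^0=0 -> mex({0}) = 1
G(4): splits (0,1):0^1=1 (0,0):0^0=0 -> mex({0, 1}) = 2
G(5): splits (0,2):0^1=1 (0,1):0^1=1 (0,0):0^0=0 -> mex({0, 1}) = 2
G(6) = mex({1}) = 0
G(7) = mex({0, 1, 2}) = 3
G(8) = mex({0, 1, 2}) = 3
G(9) = mex({0, 2}) = 1
G(10) = mex({0, 2, 3}) = 1
G(11) = mex({0, 3}) = 1
G(12) = mex({1, 3}) = 0
G(13) = mex({0, 1, 2, 3}) = 4
G(14) = mex({0, 1, 2}) = 3
G(15) = mex({0, 1, 2}) = 3
G(16) = mex({0, 1, 2, 4}) = 3
G(17) = mex({0, 1, 3, 4}) = 2
G(18) = mex({0, 1, 3, 4}) = 2
G(19) = mex({0, 1, 3, 5}) = 2
G(20) = mex({0, 1, 2, 3, 5}) = 4
G(21) = mex({0, 1, 2, 3, 5}) = 4
G(22) = mex({1, 2, 6}) = 0
G(23) = mex({0, 1, 2, 3, 4, 6}) = 5
G(24) = mex({0, 1, 2, 3, 4}) = 5
G(25) = mex({0, 1, 3, 4, 7}) = 2
G(26) = mex({0, 1, 3, 4, 5, 7}) = 2
G(27) = mex({0, 1, 3, 5}) = 2
G(28) = mex({0, 1, 2, 5}) = 3
G(29) = mex({0, 1, 2, 4, 5, 6}) = 3
G(30) = mex({1, 2, 4, 6}) = 0
G(31) = mex({0, 1, 2, 3, 4, 6}) = 5
G(32) = mex({1, 2, 3, 4, 7}) = 0
G(33) = mex({0, 3, 7}) = 1
G(34) = mex({0, 2, 3, 5, 7}) = 1
G(35) = mex({0, 2, 3, 5, 6}) = 1
G(36) = mex({0, 1, 2, 5, 6}) = 3
G(37) = mex({0, 1, 2, 4, 5, 6}) = 3
Therefore G(37) = 3.

3


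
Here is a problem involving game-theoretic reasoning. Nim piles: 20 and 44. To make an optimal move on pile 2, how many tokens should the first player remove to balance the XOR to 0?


Piles: 20 and 44
Current XOR: 20 XOR 44 = 56 (non-zero, so this is an N-position).
To make the XOR zero, we need to find a move that balances the piles.
For pile 2 (size 44): target = 44 XOR 56 = 20
We reduce pile 2 from 44 to 20.
Tokens removed: 44 - 20 = 24
Verification: 20 XOR 20 = 0

24


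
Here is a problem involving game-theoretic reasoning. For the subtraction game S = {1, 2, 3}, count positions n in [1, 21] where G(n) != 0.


Subtraction set S = {1, 2, 3}, so G(n) = n mod 4.
G(n) = 0 when n is a multiple of 4.
Multiples of 4 in [1, 21]: 5
N-positions (nonzero Grundy) = 21 - 5 = 16

16


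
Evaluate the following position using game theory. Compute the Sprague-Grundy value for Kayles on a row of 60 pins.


Kayles: a move removes 1 or 2 adjacent pins from a contiguous row.
Removing pins from a row of k leaves two independent rows (a, b) with a + b = k - 1 (one pin) or a + b = k - 2 (two pins); an end removal gives a = 0.
By Sprague-Grundy, G(k) = mex{ G(a) XOR G(b) } over all these splits. G(0) = 0.
G(1): splits (0,0):0^0=0 -> mex({0}) = 1
G(2): splits (0,1):0^1=1 (0,0):0^0=0 -> mex({0, 1}) = 2
G(3): splits (0,2):0^2=2 (1,1):1^1=0 (0,1):0^1=1 -> mex({0, 1, 2}) = 3
G(4): splits (0,3):0^3=3 (1,2):1^2=3 (0,2):0^2=2 (1,1):1^1=0 -> mex({0, 2, 3}) = 1
G(5): splits (0,4):0^1=1 (1,3):1^3=2 (2,2):2^2=0 (0,3):0^3=3 (1,2):1^2=3 -> mex({0, 1, 2, 3}) = 4
G(6) = mex({0, 1, 2, 4}) = 3
G(7) = mex({0, 1, 3, 4, 5}) = 2
G(8) = mex({0, 2, 3, 5, 6}) = 1
G(9) = mex({0, 1, 2, 3, 6, 7}) = 4
G(10) = mex({0, 1, 3, 4, 5, 7}) = 2
G(11) = mex({0, 1, 2, 3, 4, 5}) = 6
G(12) = mex({0, 1, 2, 3, 5, 6, 7}) = 4
G(13) = mex({0, 2, 3, 4, 6, 7}) = 1
G(14) = mex({0, 1, 4, 5, 6, 7}) = 2
G(15) = mex({0, 1, 2, 3, 4, 5, 6}) = 7
G(16) = mex({0, 2, 3, 5, 6, 7}) = 1
G(17) = mex({0, 1, 2, 3, 5, 6, 7}) = 4
G(18) = mex({0, 1, 2, 4, 5, 6}) = 3
G(19) = mex({0, 1, 3, 4, 5, 7}) = 2
G(20) = mex({0, 2, 3, 4, 5, 6, 7}) = 1
G(21) = mex({0, 1, 2, 3, 5, 6, 7}) = 4
G(22) = mex({0, 1, 2, 3, 4, 5, 7}) = 6
G(23) = mex({0, 1, 2, 3, 4, 5, 6}) = 7
G(24) = mex({0, 1, 2, 3, 5, 6, 7}) = 4
G(25) = mex({0, 2, 3, 4, 6, 7}) = 1
G(26) = mex({0, 1, 3, 4, 5, 6, 7}) = 2
G(27) = mex({0, 1, 2, 3, 4, 5, 6, 7}) = 8
G(28) = mex({0, 1, 2, 3, 4, 6, 7, 8}) = 5
G(29) = mex({0, 1, 2, 3, 5, 6, 7, 8, 9}) = 4
G(30) = mex({0, 1, 2, 3, 4, 5, 6, 9, 10}) = 7
G(31) = mex({0, 1, 3, 4, 5, 7, 10, 11}) = 2
G(32) = mex({0, 2, 3, 4, 5, 6, 7, 9, 11}) = 1
G(33) = mex({0, 1, 2, 3, 4, 5, 6, 7, 9, 12}) = 8
G(34) = mex({0, 1, 2, 3, 4, 5, 7, 8, 11, 12}) = 6
G(35) = mex({0, 1, 2, 3, 4, 5, 6, 8, 9, 10, 11}) = 7
G(36) = mex({0, 1, 2, 3, 5, 6, 7, 9, 10}) = 4
G(37) = mex({0, 2, 3, 4, 6, 7, 9, 10, 11, 12}) = 1
G(38) = mex({0, 1, 3, 4, 5, 6, 7, 9, 10, 11, 12}) = 2
G(39) = mex({0, 1, 2, 4, 5, 6, 7, 9, 10, 12, 14}) = 3
G(40) = mex({0, 2, 3, 4, 6, 7, 11, 12, 14}) = 1
G(41) = mex({0, 1, 2, 3, 5, 6, 7, 9, 10, 11, 12}) = 4
G(42) = mex({0, 1, 2, 3, 4, 5, 6, 9, 10}) = 7
G(43) = mex({0, 1, 3, 4, 5, 7, 9, 10, 12, 15}) = 2
G(44) = mex({0, 2, 3, 4, 5, 6, 7, 9, 10, 12, 15}) = 1
G(45) = mex({0, 1, 2, 3, 4, 5, 6, 7, 9, 10, 12, 14}) = 8
G(46) = mex({0, 1, 3, 4, 5, 7, 8, 11, 12, 14}) = 2
G(47) = mex({0, 1, 2, 3, 4, 5, 6, 8, 9, 10, 11, 12}) = 7
G(48) = mex({0, 1, 2, 3, 5, 6, 7, 9, 10}) = 4
G(49) = mex({0, 2, 3, 4, 6, 7, 9, 10, 11, 12, 15}) = 1
G(50) = mex({0, 1, 4, 5, 6, 7, 9, 11, 12, 14, 15}) = 2
G(51) = mex({0, 1, 2, 3, 4, 5, 6, 7, 9, 12, 14, 15}) = 8
G(52) = mex({0, 2, 3, 4, 5, 6, 7, 8, 11, 12, 15}) = 1
G(53) = mex({0, 1, 2, 3, 5, 6, 7, 8, 9, 10, 11, 12}) = 4
G(54) = mex({0, 1, 2, 3, 4, 5, 6, 9, 10}) = 7
G(55) = mex({0, 1, 3, 4, 5, 7, 9, 10, 11, 12}) = 2
G(56) = mex({0, 2, 3, 4, 5, 6, 7, 9, 10, 11, 12, 13, 14}) = 1
G(57) = mex({0, 1, 2, 3, 5, 6, 7, 9, 10, 12, 13, 14, 15}) = 4
G(58) = mex({0, 1, 3, 4, 5, 7, 11, 12, 14, 15}) = 2
G(59) = mex({0, 1, 2, 3, 4, 5, 6, 9, 10, 11, 12, 15}) = 7
G(60) = mex({0, 1, 2, 3, 5, 6, 7, 9, 10}) = 4
Therefore G(60) = 4.

4


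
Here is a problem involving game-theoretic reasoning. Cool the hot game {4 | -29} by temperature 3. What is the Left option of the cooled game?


Original game: {4 | -29} (a switch {a | b} with a > b).
Cooling by t (for t below the temperature (a - b)/2 = 33/2) taxes each move by t: {a | b} cooled by t is {a - t | b + t}.
Cooling amount: t = 3
Cooled Left option: 4 - 3 = 1
Cooled Right option: -29 + 3 = -26
Cooled game: {1 | -26}
Left option = 1

1


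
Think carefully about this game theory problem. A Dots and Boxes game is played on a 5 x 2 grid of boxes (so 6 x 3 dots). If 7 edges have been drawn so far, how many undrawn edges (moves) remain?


Grid: 5 x 2 boxes, i.e. 6 rows and 3 columns of dots.
Horizontal edges: (rows + 1) * cols = 6 * 2 = 12
Vertical edges: rows * (cols + 1) = 5 * 3 = 15
Total edges: 12 + 15 = 27
Edges drawn: 7
Remaining: 27 - 7 = 20

20


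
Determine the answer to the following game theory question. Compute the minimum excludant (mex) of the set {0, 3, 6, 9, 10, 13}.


Set = {0, 3, 6, 9, 10, 13}
0 is in the set.
1 is NOT in the set. This is the mex.
mex = 1

1


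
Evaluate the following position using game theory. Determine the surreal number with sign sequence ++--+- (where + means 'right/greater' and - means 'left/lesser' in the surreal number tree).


Sign expansion: ++--+-
Rule: track bounds (lo, hi), initially (-inf, +inf). On '+', the current value becomes lo and we move to the simplest number in (value, hi): value + 1 if hi = +inf, otherwise the midpoint (value + hi)/2. On '-', the current value becomes hi and we move to value - 1 if lo = -inf, otherwise the midpoint (lo + value)/2.
Start at 0.
Step 1: sign = +, move right. Bounds: (0, +inf). Value = 1
Step 2: sign = +, move right. Bounds: (1, +inf). Value = 2
Step 3: sign = -, move left. Bounds: (1, 2). Value = 3/2
Step 4: sign = -, move left. Bounds: (1, 3/2). Value = 5/4
Step 5: sign = +, move right. Bounds: (5/4, 3/2). Value = 11/8
Step 6: sign = -, move left. Bounds: (5/4, 11/8). Value = 21/16
The surreal number with sign expansion ++--+- is 21/16.

21/16


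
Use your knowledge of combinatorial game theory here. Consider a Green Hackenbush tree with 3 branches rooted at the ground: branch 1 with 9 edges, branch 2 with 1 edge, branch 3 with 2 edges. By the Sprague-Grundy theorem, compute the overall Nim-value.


The tree has 3 branches from the ground vertex.
In Green Hackenbush, the Nim-value of a simple path of length k is k.
Branch 1: length 9, Nim-value = 9
Branch 2: length 1, Nim-value = 1
Branch 3: length 2, Nim-value = 2
Total Nim-value = XOR of all branch values:
0 XOR 9 = 9
9 XOR 1 = 8
8 XOR 2 = 10
Nim-value of the tree = 10

10


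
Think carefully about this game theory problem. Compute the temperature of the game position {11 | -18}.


The game is {11 | -18}, a switch {a | b} with numbers a > b.
Cooling {a | b} by t gives {a - t | b + t}, which stops being hot when a - t = b + t, i.e. at t = (a - b)/2. So the temperature of a switch is (a - b)/2.
Temperature = (Left option - Right option) / 2
= (11 - (-18)) / 2
= 29 / 2
= 29/2

29/2


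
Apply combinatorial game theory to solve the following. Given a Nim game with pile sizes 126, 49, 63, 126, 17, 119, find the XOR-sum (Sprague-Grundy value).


We need the XOR (exclusive or) of all pile sizes.
After XOR-ing pile 1 (size 126): 0 XOR 126 = 126
After XOR-ing pile 2 (size 49): 126 XOR 49 = 79
After XOR-ing pile 3 (size 63): 79 XOR 63 = 112
After XOR-ing pile 4 (size 126): 112 XOR 126 = 14
After XOR-ing pile 5 (size 17): 14 XOR 17 = 31
After XOR-ing pile 6 (size 119): 31 XOR 119 = 104
The Nim-value of this position is 104.

104


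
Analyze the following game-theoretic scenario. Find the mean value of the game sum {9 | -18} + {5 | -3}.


G1 = {9 | -18}, G2 = {5 | -3}
Each is a switch {a | b} with numbers a > b; its mean value is (a + b)/2, and mean value is additive over game sums: m(G1 + G2) = m(G1) + m(G2).
Mean of G1 = (9 + (-18))/2 = -9/2 = -9/2
Mean of G2 = (5 + (-3))/2 = 2/2 = 1
Mean of G1 + G2 = -9/2 + 1 = -7/2

-7/2


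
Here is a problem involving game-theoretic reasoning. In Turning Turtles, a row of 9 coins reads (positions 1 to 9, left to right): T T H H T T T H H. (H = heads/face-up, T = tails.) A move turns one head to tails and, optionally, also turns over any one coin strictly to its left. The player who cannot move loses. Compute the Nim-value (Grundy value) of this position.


Coins: T T H H T T T H H
Key fact: a single head at position k behaves exactly like a Nim heap of size k (turning it to T and optionally flipping a coin at j < k corresponds to moving the heap from k to j, or to 0), and heads combine as a disjunctive sum (two heads at the same place would cancel, matching j XOR j = 0). So the Nim-value is the XOR of the 1-indexed positions of the heads.
Face-up positions (1-indexed): [3, 4, 8, 9]
XOR 0 with 3: 0 XOR 3 = 3
XOR 3 with 4: 3 XOR 4 = 7
XOR 7 with 8: 7 XOR 8 = 15
XOR 15 with 9: 15 XOR 9 = 6
Nim-value = 6

6


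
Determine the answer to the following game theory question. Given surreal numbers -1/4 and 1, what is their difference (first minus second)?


x = -1/4, y = 1
Converting to common denominator: 4
x = -1/4, y = 4/4
x - y = -1/4 - 1 = -5/4

-5/4


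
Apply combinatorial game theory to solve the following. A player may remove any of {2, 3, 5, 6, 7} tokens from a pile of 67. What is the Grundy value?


The subtraction set is S = {2, 3, 5, 6, 7}.
G(k) = mex{ G(k - s) : s in S, s <= k }. We compute iteratively: G(0) = 0.
G(1) = mex({}) = 0
G(2) = mex({0}) = 1
G(3) = mex({0}) = 1
G(4) = mex({0, 1}) = 2
G(5) = mex({0, 1}) = 2
G(6) = mex({0, 1, 2}) = 3
G(7) = mex({0, 1, 2}) = 3
G(8) = mex({0, 1, 2, 3}) = 4
G(9) = mex({1, 2, 3}) = 0
G(10) = mex({1, 2, 3, 4}) = 0
G(11) = mex({0, 2, 3, 4}) = 1
G(12) = mex({0, 2, 3}) = 1
G(13) = mex({0, 1, 3, 4}) = 2
G(14) = mex({0, 1, 3, 4}) = 2
G(15) = mex({0, 1, 2, 4}) = 3
Observe that G(9)..G(15) = 0, 0, 1, 1, 2, 2, 3 repeats G(0)..G(6) = 0, 0, 1, 1, 2, 2, 3.
For k >= max(S) = 7, G(k) is determined by the previous 7 values G(k-7)..G(k-1); a window of 7 consecutive values has recurred shifted by 9, so by induction G(k + 9) = G(k) for all k >= 0: the sequence is periodic from the start with period 9.
One period: G(0..8) = 0, 0, 1, 1, 2, 2, 3, 3, 4.
67 mod 9 = 4, so G(67) = G(4) = 2.

2


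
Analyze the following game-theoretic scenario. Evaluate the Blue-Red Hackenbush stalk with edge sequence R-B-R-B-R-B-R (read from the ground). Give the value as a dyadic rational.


Edges (from ground): R-B-R-B-R-B-R
By Berlekamp's sign-expansion rule, a Blue-Red Hackenbush stalk has the value of the surreal number whose sign sequence is the edge sequence with B -> + and R -> -.
Sign sequence: -+-+-+-
Trace the sign expansion in the surreal number tree, starting from 0:
Edge 1: R (sign -) -> bounds (-inf, 0), value = -1
Edge 2: B (sign +) -> bounds (-1, 0), value = -1/2
Edge 3: R (sign -) -> bounds (-1, -1/2), value = -3/4
Edge 4: B (sign +) -> bounds (-3/4, -1/2), value = -5/8
Edge 5: R (sign -) -> bounds (-3/4, -5/8), value = -11/16
Edge 6: B (sign +) -> bounds (-11/16, -5/8), value = -21/32
Edge 7: R (sign -) -> bounds (-11/16, -21/32), value = -43/64
Game value = -43/64

-43/64


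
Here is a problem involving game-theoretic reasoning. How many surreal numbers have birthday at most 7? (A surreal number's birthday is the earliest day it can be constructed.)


Day 0: {|} = 0 is born. Count = 1.
Day n: the number of surreal numbers born by day n is 2^(n+1) - 1.
By day 0: 2^1 - 1 = 1
By day 1: 2^2 - 1 = 3
By day 2: 2^3 - 1 = 7
By day 3: 2^4 - 1 = 15
By day 4: 2^5 - 1 = 31
By day 5: 2^6 - 1 = 63
By day 6: 2^7 - 1 = 127
By day 7: 2^8 - 1 = 255
By day 7: 255 surreal numbers.

255


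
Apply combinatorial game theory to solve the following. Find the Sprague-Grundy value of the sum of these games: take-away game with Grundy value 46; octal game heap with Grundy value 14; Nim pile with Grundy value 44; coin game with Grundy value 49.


By the Sprague-Grundy theorem, the Grundy value of a sum of games is the XOR of individual Grundy values.
take-away game: Grundy value = 46. Running XOR: 0 XOR 46 = 46
octal game heap: Grundy value = 14. Running XOR: 46 XOR 14 = 32
Nim pile: Grundy value = 44. Running XOR: 32 XOR 44 = 12
coin game: Grundy value = 49. Running XOR: 12 XOR 49 = 61
The combined Grundy value is 61.

61


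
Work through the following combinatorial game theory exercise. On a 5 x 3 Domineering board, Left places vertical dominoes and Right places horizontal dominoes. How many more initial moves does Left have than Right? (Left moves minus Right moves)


Board is 5 x 3 (rows x cols).
Left (vertical) placements: (rows-1) * cols = 4 * 3 = 12
Right (horizontal) placements: rows * (cols-1) = 5 * 2 = 10
Advantage = Left - Right = 12 - 10 = 2

2


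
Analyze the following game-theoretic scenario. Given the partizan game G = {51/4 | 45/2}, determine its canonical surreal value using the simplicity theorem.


Left options: {51/4}, max = 51/4
Right options: {45/2}, min = 45/2
All options are numbers and max(Left) < min(Right), so by the simplicity theorem the value is the simplest (earliest-born) number strictly between 51/4 and 45/2.
Integers 13 through 22 all lie strictly between 51/4 and 45/2.
Among integers, the simplest (lowest birthday = smallest |n|; 0 is born on day 0, +-n on day n) is 13.
No non-integer in the interval can be simpler: if x is a non-integer in the interval, then floor(x) or ceil(x) also lies in the interval (the interval contains an integer), and both are proper prefixes of x's sign expansion, i.e. born earlier. So the game value is 13.
Game value = 13

13


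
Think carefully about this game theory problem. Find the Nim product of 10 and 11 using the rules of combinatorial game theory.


Nim multiplication is bilinear over XOR: (u XOR v) * w = (u*w) XOR (v*w).
So we split each operand into its bit components and XOR the pairwise Nim products.
10 = 2 + 8 (as XOR of powers of 2).
11 = 1 + 2 + 8 (as XOR of powers of 2).
Using the standard Nim-product table on single bits:
  2*2 = 3,   2*4 = 8,   2*8 = 12,
  4*4 = 6,   4*8 = 11,  8*8 = 13,
and  1*x = x (identity), k*l = l*k (commutative).
Pairwise Nim products:
  2 * 1 = 2
  2 * 2 = 3
  2 * 8 = 12
  8 * 1 = 8
  8 * 2 = 12
  8 * 8 = 13
XOR them: 2 XOR 3 XOR 12 XOR 8 XOR 12 XOR 13 = 4.
Result: 10 * 11 = 4 (in Nim).

4


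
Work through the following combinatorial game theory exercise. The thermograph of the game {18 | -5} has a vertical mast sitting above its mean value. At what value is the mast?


Game = {18 | -5}, a switch {a | b} with numbers a > b.
Its thermograph has left wall a - t and right wall b + t, which meet at t = (a - b)/2, where both equal (a + b)/2. So the mast (mean value) is at (a + b)/2.
Mean = (18 + (-5))/2 = 13/2 = 13/2

13/2


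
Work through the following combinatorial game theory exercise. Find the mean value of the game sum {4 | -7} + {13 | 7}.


G1 = {4 | -7}, G2 = {13 | 7}
Each is a switch {a | b} with numbers a > b; its mean value is (a + b)/2, and mean value is additive over game sums: m(G1 + G2) = m(G1) + m(G2).
Mean of G1 = (4 + (-7))/2 = -3/2 = -3/2
Mean of G2 = (13 + (7))/2 = 20/2 = 10
Mean of G1 + G2 = -3/2 + 10 = 17/2

17/2


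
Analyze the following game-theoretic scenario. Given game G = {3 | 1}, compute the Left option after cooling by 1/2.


Original game: {3 | 1} (a switch {a | b} with a > b).
Cooling by t (for t below the temperature (a - b)/2 = 1) taxes each move by t: {a | b} cooled by t is {a - t | b + t}.
Cooling amount: t = 1/2
Cooled Left option: 3 - 1/2 = 5/2
Cooled Right option: 1 + 1/2 = 3/2
Cooled game: {5/2 | 3/2}
Left option = 5/2

5/2


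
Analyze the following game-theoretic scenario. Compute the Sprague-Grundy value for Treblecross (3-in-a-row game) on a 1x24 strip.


Treblecross: place X on empty cells; 3-in-a-row wins.
Playing within two cells of an existing X lets the opponent win at once, so sensible play treats the cells i-2..i+2 around each X as dead. The player left with no safe cell loses, so this is a normal-play take-away game on strips of safe cells.
Placing X at cell i (0-indexed) of a strip of k safe cells leaves independent strips of sizes max(0, i-2) and max(0, k-i-3). Hence G(k) = mex{ G(max(0,i-2)) XOR G(max(0,k-i-3)) : 0 <= i < k }, with G(0) = 0.
G(1): splits (0,0):0^0=0 -> mex({0}) = 1
G(2): splits (0,0):0^0=0 -> mex({0}) = 1
G(3): splits (0,0):0^0=0 -> mex({0}) = 1
G(4): splits (0,1):0^1=1 (0,0):0^0=0 -> mex({0, 1}) = 2
G(5): splits (0,2):0^1=1 (0,1):0^1=1 (0,0):0^0=0 -> mex({0, 1}) = 2
G(6) = mex({1}) = 0
G(7) = mex({0, 1, 2}) = 3
G(8) = mex({0, 1, 2}) = 3
G(9) = mex({0, 2}) = 1
G(10) = mex({0, 2, 3}) = 1
G(11) = mex({0, 3}) = 1
G(12) = mex({1, 3}) = 0
G(13) = mex({0, 1, 2, 3}) = 4
G(14) = mex({0, 1, 2}) = 3
G(15) = mex({0, 1, 2}) = 3
G(16) = mex({0, 1, 2, 4}) = 3
G(17) = mex({0, 1, 3, 4}) = 2
G(18) = mex({0, 1, 3, 4}) = 2
G(19) = mex({0, 1, 3, 5}) = 2
G(20) = mex({0, 1, 2, 3, 5}) = 4
G(21) = mex({0, 1, 2, 3, 5}) = 4
G(22) = mex({1, 2, 6}) = 0
G(23) = mex({0, 1, 2, 3, 4, 6}) = 5
G(24) = mex({0, 1, 2, 3, 4}) = 5
Therefore G(24) = 5.

5


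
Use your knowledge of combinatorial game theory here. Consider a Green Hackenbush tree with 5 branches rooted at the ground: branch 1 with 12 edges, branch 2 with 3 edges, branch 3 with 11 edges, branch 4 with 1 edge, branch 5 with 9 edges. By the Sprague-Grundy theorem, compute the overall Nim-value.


The tree has 5 branches from the ground vertex.
In Green Hackenbush, the Nim-value of a simple path of length k is k.
Branch 1: length 12, Nim-value = 12
Branch 2: length 3, Nim-value = 3
Branch 3: length 11, Nim-value = 11
Branch 4: length 1, Nim-value = 1
Branch 5: length 9, Nim-value = 9
Total Nim-value = XOR of all branch values:
0 XOR 12 = 12
12 XOR 3 = 15
15 XOR 11 = 4
4 XOR 1 = 5
5 XOR 9 = 12
Nim-value of the tree = 12

12


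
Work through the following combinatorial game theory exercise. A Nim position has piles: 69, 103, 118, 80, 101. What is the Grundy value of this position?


We need the XOR (exclusive or) of all pile sizes.
After XOR-ing pile 1 (size 69): 0 XOR 69 = 69
After XOR-ing pile 2 (size 103): 69 XOR 103 = 34
After XOR-ing pile 3 (size 118): 34 XOR 118 = 84
After XOR-ing pile 4 (size 80): 84 XOR 80 = 4
After XOR-ing pile 5 (size 101): 4 XOR 101 = 97
The Nim-value of this position is 97.

97


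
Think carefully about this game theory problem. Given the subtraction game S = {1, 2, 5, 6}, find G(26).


The subtraction set is S = {1, 2, 5, 6}.
G(k) = mex{ G(k - s) : s in S, s <= k }. We compute iteratively: G(0) = 0.
G(1) = mex({0}) = 1
G(2) = mex({0, 1}) = 2
G(3) = mex({1, 2}) = 0
G(4) = mex({0, 2}) = 1
G(5) = mex({0, 1}) = 2
G(6) = mex({0, 1, 2}) = 3
G(7) = mex({1, 2, 3}) = 0
G(8) = mex({0, 2, 3}) = 1
G(9) = mex({0, 1}) = 2
G(10) = mex({1, 2}) = 0
G(11) = mex({0, 2, 3}) = 1
G(12) = mex({0, 1, 3}) = 2
Observe that G(7)..G(12) = 0, 1, 2, 0, 1, 2 repeats G(0)..G(5) = 0, 1, 2, 0, 1, 2.
For k >= max(S) = 6, G(k) is determined by the previous 6 values G(k-6)..G(k-1); a window of 6 consecutive values has recurred shifted by 7, so by induction G(k + 7) = G(k) for all k >= 0: the sequence is periodic from the start with period 7.
One period: G(0..6) = 0, 1, 2, 0, 1, 2, 3.
26 mod 7 = 5, so G(26) = G(5) = 2.

2


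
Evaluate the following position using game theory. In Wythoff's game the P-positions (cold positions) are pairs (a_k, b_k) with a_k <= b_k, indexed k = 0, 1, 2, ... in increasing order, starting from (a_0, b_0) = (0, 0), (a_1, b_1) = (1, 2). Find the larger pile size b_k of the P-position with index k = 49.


By Wythoff's theorem, a_k = floor(k * phi) and b_k = floor(k * phi^2) = a_k + k, where phi = (1 + sqrt(5))/2 is the golden ratio.
phi = (1 + sqrt(5))/2 = 1.618034
phi^2 = phi + 1 = 2.618034
k = 49
k * phi^2 = 49 * 2.618034 = 128.283665
b_49 = floor(k * phi^2) = 128 (check: a_49 + k = 79 + 49 = 128)

128


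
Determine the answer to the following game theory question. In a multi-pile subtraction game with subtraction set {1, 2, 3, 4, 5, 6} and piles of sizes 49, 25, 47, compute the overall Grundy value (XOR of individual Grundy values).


Subtraction set: {1, 2, 3, 4, 5, 6}
For this subtraction set, G(n) = n mod 7 (period = max + 1 = 7).
Pile 1 (size 49): G(49) = 49 mod 7 = 0
Pile 2 (size 25): G(25) = 25 mod 7 = 4
Pile 3 (size 47): G(47) = 47 mod 7 = 5
Total Grundy value = XOR of all: 0 XOR 4 XOR 5 = 1

1


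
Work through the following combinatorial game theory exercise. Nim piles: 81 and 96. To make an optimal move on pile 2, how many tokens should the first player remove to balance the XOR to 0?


Piles: 81 and 96
Current XOR: 81 XOR 96 = 49 (non-zero, so this is an N-position).
To make the XOR zero, we need to find a move that balances the piles.
For pile 2 (size 96): target = 96 XOR 49 = 81
We reduce pile 2 from 96 to 81.
Tokens removed: 96 - 81 = 15
Verification: 81 XOR 81 = 0

15


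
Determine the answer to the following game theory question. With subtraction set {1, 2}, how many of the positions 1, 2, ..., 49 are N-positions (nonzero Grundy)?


Subtraction set S = {1, 2}, so G(n) = n mod 3.
G(n) = 0 when n is a multiple of 3.
Multiples of 3 in [1, 49]: 16
N-positions (nonzero Grundy) = 49 - 16 = 33

33


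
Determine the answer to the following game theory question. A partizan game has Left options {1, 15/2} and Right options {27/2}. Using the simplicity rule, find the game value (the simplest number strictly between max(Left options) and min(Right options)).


Left options: {1, 15/2}, max = 15/2
Right options: {27/2}, min = 27/2
All options are numbers and max(Left) < min(Right), so by the simplicity theorem the value is the simplest (earliest-born) number strictly between 15/2 and 27/2.
Integers 8 through 13 all lie strictly between 15/2 and 27/2.
Among integers, the simplest (lowest birthday = smallest |n|; 0 is born on day 0, +-n on day n) is 8.
No non-integer in the interval can be simpler: if x is a non-integer in the interval, then floor(x) or ceil(x) also lies in the interval (the interval contains an integer), and both are proper prefixes of x's sign expansion, i.e. born earlier. So the game value is 8.
Game value = 8

8


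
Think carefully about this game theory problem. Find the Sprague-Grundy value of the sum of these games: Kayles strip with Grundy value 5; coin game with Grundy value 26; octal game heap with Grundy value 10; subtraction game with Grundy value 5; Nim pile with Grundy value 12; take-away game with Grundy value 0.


By the Sprague-Grundy theorem, the Grundy value of a sum of games is the XOR of individual Grundy values.
Kayles strip: Grundy value = 5. Running XOR: 0 XOR 5 = 5
coin game: Grundy value = 26. Running XOR: 5 XOR 26 = 31
octal game heap: Grundy value = 10. Running XOR: 31 XOR 10 = 21
subtraction game: Grundy value = 5. Running XOR: 21 XOR 5 = 16
Nim pile: Grundy value = 12. Running XOR: 16 XOR 12 = 28
take-away game: Grundy value = 0. Running XOR: 28 XOR 0 = 28
The combined Grundy value is 28.

28


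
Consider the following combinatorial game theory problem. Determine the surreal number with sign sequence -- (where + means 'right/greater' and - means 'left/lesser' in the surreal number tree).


Sign expansion: --
Rule: track bounds (lo, hi), initially (-inf, +inf). On '+', the current value becomes lo and we move to the simplest number in (value, hi): value + 1 if hi = +inf, otherwise the midpoint (value + hi)/2. On '-', the current value becomes hi and we move to value - 1 if lo = -inf, otherwise the midpoint (lo + value)/2.
Start at 0.
Step 1: sign = -, move left. Bounds: (-inf, 0). Value = -1
Step 2: sign = -, move left. Bounds: (-inf, -1). Value = -2
The surreal number with sign expansion -- is -2.

-2


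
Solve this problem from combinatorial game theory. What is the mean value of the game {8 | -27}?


Game = {8 | -27}, a switch {a | b} with numbers a > b.
Its thermograph has left wall a - t and right wall b + t, which meet at t = (a - b)/2, where both equal (a + b)/2. So the mast (mean value) is at (a + b)/2.
Mean = (8 + (-27))/2 = -19/2 = -19/2

-19/2


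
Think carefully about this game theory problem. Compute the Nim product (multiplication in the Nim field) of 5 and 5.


Nim multiplication is bilinear over XOR: (u XOR v) * w = (u*w) XOR (v*w).
So we split each operand into its bit components and XOR the pairwise Nim products.
5 = 1 + 4 (as XOR of powers of 2).
5 = 1 + 4 (as XOR of powers of 2).
Using the standard Nim-product table on single bits:
  2*2 = 3,   2*4 = 8,   2*8 = 12,
  4*4 = 6,   4*8 = 11,  8*8 = 13,
and  1*x = x (identity), k*l = l*k (commutative).
Pairwise Nim products:
  1 * 1 = 1
  1 * 4 = 4
  4 * 1 = 4
  4 * 4 = 6
XOR them: 1 XOR 4 XOR 4 XOR 6 = 7.
Result: 5 * 5 = 7 (in Nim).

7


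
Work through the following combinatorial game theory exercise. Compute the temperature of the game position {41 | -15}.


The game is {41 | -15}, a switch {a | b} with numbers a > b.
Cooling {a | b} by t gives {a - t | b + t}, which stops being hot when a - t = b + t, i.e. at t = (a - b)/2. So the temperature of a switch is (a - b)/2.
Temperature = (Left option - Right option) / 2
= (41 - (-15)) / 2
= 56 / 2
= 28

28


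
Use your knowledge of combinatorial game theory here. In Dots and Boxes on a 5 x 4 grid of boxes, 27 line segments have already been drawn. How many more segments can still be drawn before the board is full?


Grid: 5 x 4 boxes, i.e. 6 rows and 5 columns of dots.
Horizontal edges: (rows + 1) * cols = 6 * 4 = 24
Vertical edges: rows * (cols + 1) = 5 * 5 = 25
Total edges: 24 + 25 = 49
Edges drawn: 27
Remaining: 49 - 27 = 22

22


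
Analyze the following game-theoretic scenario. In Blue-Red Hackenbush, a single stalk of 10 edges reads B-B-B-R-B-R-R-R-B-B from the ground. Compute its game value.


Edges (from ground): B-B-B-R-B-R-R-R-B-B
By Berlekamp's sign-expansion rule, a Blue-Red Hackenbush stalk has the value of the surreal number whose sign sequence is the edge sequence with B -> + and R -> -.
Sign sequence: +++-+---++
Trace the sign expansion in the surreal number tree, starting from 0:
Edge 1: B (sign +) -> bounds (0, +inf), value = 1
Edge 2: B (sign +) -> bounds (1, +inf), value = 2
Edge 3: B (sign +) -> bounds (2, +inf), value = 3
Edge 4: R (sign -) -> bounds (2, 3), value = 5/2
Edge 5: B (sign +) -> bounds (5/2, 3), value = 11/4
Edge 6: R (sign -) -> bounds (5/2, 11/4), value = 21/8
Edge 7: R (sign -) -> bounds (5/2, 21/8), value = 41/16
Edge 8: R (sign -) -> bounds (5/2, 41/16), value = 81/32
Edge 9: B (sign +) -> bounds (81/32, 41/16), value = 163/64
Edge 10: B (sign +) -> bounds (163/64, 41/16), value = 327/128
Game value = 327/128

327/128


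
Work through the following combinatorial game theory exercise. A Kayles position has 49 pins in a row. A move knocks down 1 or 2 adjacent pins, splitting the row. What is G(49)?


Kayles: a move removes 1 or 2 adjacent pins from a contiguous row.
Removing pins from a row of k leaves two independent rows (a, b) with a + b = k - 1 (one pin) or a + b = k - 2 (two pins); an end removal gives a = 0.
By Sprague-Grundy, G(k) = mex{ G(a) XOR G(b) } over all these splits. G(0) = 0.
G(1): splits (0,0):0^0=0 -> mex({0}) = 1
G(2): splits (0,1):0^1=1 (0,0):0^0=0 -> mex({0, 1}) = 2
G(3): splits (0,2):0^2=2 (1,1):1^1=0 (0,1):0^1=1 -> mex({0, 1, 2}) = 3
G(4): splits (0,3):0^3=3 (1,2):1^2=3 (0,2):0^2=2 (1,1):1^1=0 -> mex({0, 2, 3}) = 1
G(5): splits (0,4):0^1=1 (1,3):1^3=2 (2,2):2^2=0 (0,3):0^3=3 (1,2):1^2=3 -> mex({0, 1, 2, 3}) = 4
G(6) = mex({0, 1, 2, 4}) = 3
G(7) = mex({0, 1, 3, 4, 5}) = 2
G(8) = mex({0, 2, 3, 5, 6}) = 1
G(9) = mex({0, 1, 2, 3, 6, 7}) = 4
G(10) = mex({0, 1, 3, 4, 5, 7}) = 2
G(11) = mex({0, 1, 2, 3, 4, 5}) = 6
G(12) = mex({0, 1, 2, 3, 5, 6, 7}) = 4
G(13) = mex({0, 2, 3, 4, 6, 7}) = 1
G(14) = mex({0, 1, 4, 5, 6, 7}) = 2
G(15) = mex({0, 1, 2, 3, 4, 5, 6}) = 7
G(16) = mex({0, 2, 3, 5, 6, 7}) = 1
G(17) = mex({0, 1, 2, 3, 5, 6, 7}) = 4
G(18) = mex({0, 1, 2, 4, 5, 6}) = 3
G(19) = mex({0, 1, 3, 4, 5, 7}) = 2
G(20) = mex({0, 2, 3, 4, 5, 6, 7}) = 1
G(21) = mex({0, 1, 2, 3, 5, 6, 7}) = 4
G(22) = mex({0, 1, 2, 3, 4, 5, 7}) = 6
G(23) = mex({0, 1, 2, 3, 4, 5, 6}) = 7
G(24) = mex({0, 1, 2, 3, 5, 6, 7}) = 4
G(25) = mex({0, 2, 3, 4, 6, 7}) = 1
G(26) = mex({0, 1, 3, 4, 5, 6, 7}) = 2
G(27) = mex({0, 1, 2, 3, 4, 5, 6, 7}) = 8
G(28) = mex({0, 1, 2, 3, 4, 6, 7, 8}) = 5
G(29) = mex({0, 1, 2, 3, 5, 6, 7, 8, 9}) = 4
G(30) = mex({0, 1, 2, 3, 4, 5, 6, 9, 10}) = 7
G(31) = mex({0, 1, 3, 4, 5, 7, 10, 11}) = 2
G(32) = mex({0, 2, 3, 4, 5, 6, 7, 9, 11}) = 1
G(33) = mex({0, 1, 2, 3, 4, 5, 6, 7, 9, 12}) = 8
G(34) = mex({0, 1, 2, 3, 4, 5, 7, 8, 11, 12}) = 6
G(35) = mex({0, 1, 2, 3, 4, 5, 6, 8, 9, 10, 11}) = 7
G(36) = mex({0, 1, 2, 3, 5, 6, 7, 9, 10}) = 4
G(37) = mex({0, 2, 3, 4, 6, 7, 9, 10, 11, 12}) = 1
G(38) = mex({0, 1, 3, 4, 5, 6, 7, 9, 10, 11, 12}) = 2
G(39) = mex({0, 1, 2, 4, 5, 6, 7, 9, 10, 12, 14}) = 3
G(40) = mex({0, 2, 3, 4, 6, 7, 11, 12, 14}) = 1
G(41) = mex({0, 1, 2, 3, 5, 6, 7, 9, 10, 11, 12}) = 4
G(42) = mex({0, 1, 2, 3, 4, 5, 6, 9, 10}) = 7
G(43) = mex({0, 1, 3, 4, 5, 7, 9, 10, 12, 15}) = 2
G(44) = mex({0, 2, 3, 4, 5, 6, 7, 9, 10, 12, 15}) = 1
G(45) = mex({0, 1, 2, 3, 4, 5, 6, 7, 9, 10, 12, 14}) = 8
G(46) = mex({0, 1, 3, 4, 5, 7, 8, 11, 12, 14}) = 2
G(47) = mex({0, 1, 2, 3, 4, 5, 6, 8, 9, 10, 11, 12}) = 7
G(48) = mex({0, 1, 2, 3, 5, 6, 7, 9, 10}) = 4
G(49) = mex({0, 2, 3, 4, 6, 7, 9, 10, 11, 12, 15}) = 1
Therefore G(49) = 1.

1
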